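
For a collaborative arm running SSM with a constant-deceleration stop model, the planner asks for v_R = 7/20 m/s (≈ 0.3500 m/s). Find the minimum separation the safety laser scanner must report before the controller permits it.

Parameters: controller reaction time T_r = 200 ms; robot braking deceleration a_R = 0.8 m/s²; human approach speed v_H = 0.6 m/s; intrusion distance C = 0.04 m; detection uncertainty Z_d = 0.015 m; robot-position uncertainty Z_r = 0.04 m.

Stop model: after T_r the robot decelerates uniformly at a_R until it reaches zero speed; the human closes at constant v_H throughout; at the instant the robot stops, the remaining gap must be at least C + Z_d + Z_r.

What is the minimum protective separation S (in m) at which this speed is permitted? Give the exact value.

S_min = 1997/3200 m = 0.6241 m

T_s = v_R/a_R = (7/20)/(4/5) = 0.4375 s
reaction-phase robot travel = 0.3500·0.2000 = 0.0700 m
robot under decel: 0.3500²/(2·0.8000) = 0.0766 m
human closes 0.6000·0.6375 = 0.3825 m
margins: 0.0400+0.0150+0.0400 = 0.0950 m
S_min ≈ 0.0700+0.0766+0.3825+0.0950  ⇒  S_min = 1997/3200 m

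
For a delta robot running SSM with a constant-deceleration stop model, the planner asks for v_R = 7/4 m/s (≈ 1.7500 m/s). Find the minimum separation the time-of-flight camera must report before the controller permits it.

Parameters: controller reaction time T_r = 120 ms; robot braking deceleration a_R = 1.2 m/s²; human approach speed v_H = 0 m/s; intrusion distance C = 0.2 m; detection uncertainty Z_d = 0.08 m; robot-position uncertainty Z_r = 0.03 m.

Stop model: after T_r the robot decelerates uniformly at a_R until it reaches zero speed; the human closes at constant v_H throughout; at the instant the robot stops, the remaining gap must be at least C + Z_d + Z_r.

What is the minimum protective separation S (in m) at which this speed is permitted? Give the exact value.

braking lasts T_s = (7/4)/(6/5) = 1.4583 s
reaction-phase robot travel = 1.7500·0.1200 = 0.2100 m
braking distance = 1.7500²/(2·1.2000) = 1.2760 m
human over T_r+T_s: 0.0000·(0.1200+1.4583) = 0.0000 m
C+Z_d+Z_r = 0.2000+0.0800+0.0300 = 0.3100 m
S_min ≈ 0.2100+1.2760+0.0000+0.3100  ⇒  S_min = 8621/4800 m

S_min = 8621/4800 m = 1.7960 m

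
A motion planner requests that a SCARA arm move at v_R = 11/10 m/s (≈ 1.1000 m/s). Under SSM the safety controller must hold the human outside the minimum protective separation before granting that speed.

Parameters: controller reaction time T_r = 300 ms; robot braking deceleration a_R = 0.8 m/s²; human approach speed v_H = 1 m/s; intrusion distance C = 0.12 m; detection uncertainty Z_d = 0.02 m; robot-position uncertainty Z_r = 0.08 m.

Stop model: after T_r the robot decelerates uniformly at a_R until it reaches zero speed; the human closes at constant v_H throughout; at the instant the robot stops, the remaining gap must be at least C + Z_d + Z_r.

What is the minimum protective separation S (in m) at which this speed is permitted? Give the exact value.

stop time T_s = (11/10)/(4/5) = 1.3750 s
robot in T_r: 1.1000·0.3000 = 0.3300 m
robot covers 1.1000·1.3750 − ½·0.8000·1.3750² = 0.7562 m while stopping
human over T_r+T_s: 1.0000·(0.3000+1.3750) = 1.6750 m
margins: 0.1200+0.0200+0.0800 = 0.2200 m
S_min ≈ 0.3300+0.7562+1.6750+0.2200  ⇒  S_min = 477/160 m

S_min = 477/160 m = 2.9813 m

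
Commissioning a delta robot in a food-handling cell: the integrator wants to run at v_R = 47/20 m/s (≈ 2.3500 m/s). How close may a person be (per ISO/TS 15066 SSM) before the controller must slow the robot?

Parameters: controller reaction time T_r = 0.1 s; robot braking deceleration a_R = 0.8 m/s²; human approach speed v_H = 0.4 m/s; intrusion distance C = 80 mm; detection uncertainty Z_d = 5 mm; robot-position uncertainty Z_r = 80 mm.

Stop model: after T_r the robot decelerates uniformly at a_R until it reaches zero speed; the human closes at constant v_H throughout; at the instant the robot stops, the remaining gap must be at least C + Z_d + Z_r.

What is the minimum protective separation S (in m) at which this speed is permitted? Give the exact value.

stop time T_s = (47/20)/(4/5) = 2.9375 s
reaction-phase robot travel = 2.3500·0.1000 = 0.2350 m
robot under decel: 2.3500²/(2·0.8000) = 3.4516 m
human closes 0.4000·3.0375 = 1.2150 m
residual clearance needed = 0.0800+0.0050+0.0800 = 0.1650 m
S_min ≈ 0.2350+3.4516+1.2150+0.1650  ⇒  S_min = 16213/3200 m

S_min = 16213/3200 m = 5.0666 m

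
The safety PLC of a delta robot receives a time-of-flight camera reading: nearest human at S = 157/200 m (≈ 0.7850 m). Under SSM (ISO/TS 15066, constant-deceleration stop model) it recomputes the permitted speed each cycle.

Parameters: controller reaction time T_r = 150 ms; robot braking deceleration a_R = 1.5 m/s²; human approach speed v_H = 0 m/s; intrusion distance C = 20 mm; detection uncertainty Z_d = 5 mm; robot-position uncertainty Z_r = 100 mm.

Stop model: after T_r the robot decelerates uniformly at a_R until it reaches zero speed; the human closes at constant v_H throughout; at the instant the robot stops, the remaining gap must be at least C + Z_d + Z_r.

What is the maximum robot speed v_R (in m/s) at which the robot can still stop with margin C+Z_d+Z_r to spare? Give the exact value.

at the boundary: (1/3)·v² + (3/20)·v + (-33/50) = 0
  disc = (3/20)² − 4·(1/3)·(-33/50) = 361/400 ; √disc = 19/20
  v_R = (−(3/20) + 19/20) / (2·(1/3)) = 6/5 m/s
check:
stop time T_s = (6/5)/(3/2) = 0.8000 s
reaction-phase robot travel = 1.2000·0.1500 = 0.1800 m
braking distance = 1.2000²/(2·1.5000) = 0.4800 m
person approaches 0.0000·(0.1500+0.8000) = 0.0000 m
residual clearance needed = 0.0200+0.0050+0.1000 = 0.1250 m
sum ≈ 0.1800+0.4800+0.0000+0.1250 ≈ 0.7850 m = S ✓

v_R_max = 6/5 m/s = 1.2000 m/s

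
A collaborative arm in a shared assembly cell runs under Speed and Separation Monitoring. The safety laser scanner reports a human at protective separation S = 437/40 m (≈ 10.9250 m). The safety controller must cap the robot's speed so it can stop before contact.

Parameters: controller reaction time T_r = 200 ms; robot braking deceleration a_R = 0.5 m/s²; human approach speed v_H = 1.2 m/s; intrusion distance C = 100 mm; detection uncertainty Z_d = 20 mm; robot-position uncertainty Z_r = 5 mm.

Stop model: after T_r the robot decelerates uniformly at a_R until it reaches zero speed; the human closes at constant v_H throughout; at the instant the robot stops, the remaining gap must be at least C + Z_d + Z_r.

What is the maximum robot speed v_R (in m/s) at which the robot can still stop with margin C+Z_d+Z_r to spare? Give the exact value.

quadratic (1)·v² + (13/5)·v + (-264/25) = 0
  disc = (13/5)² − 4·(1)·(-264/25) = 49 ; √disc = 7
  v_R = (−(13/5) + 7) / (2·(1)) = 11/5 m/s
check:
braking lasts T_s = (11/5)/(1/2) = 4.4000 s
robot in T_r: 2.2000·0.2000 = 0.4400 m
robot covers 2.2000·4.4000 − ½·0.5000·4.4000² = 4.8400 m while stopping
person approaches 1.2000·(0.2000+4.4000) = 5.5200 m
margins: 0.1000+0.0200+0.0050 = 0.1250 m
sum ≈ 0.4400+4.8400+5.5200+0.1250 ≈ 10.9250 m = S ✓

v_R_max = 11/5 m/s = 2.2000 m/s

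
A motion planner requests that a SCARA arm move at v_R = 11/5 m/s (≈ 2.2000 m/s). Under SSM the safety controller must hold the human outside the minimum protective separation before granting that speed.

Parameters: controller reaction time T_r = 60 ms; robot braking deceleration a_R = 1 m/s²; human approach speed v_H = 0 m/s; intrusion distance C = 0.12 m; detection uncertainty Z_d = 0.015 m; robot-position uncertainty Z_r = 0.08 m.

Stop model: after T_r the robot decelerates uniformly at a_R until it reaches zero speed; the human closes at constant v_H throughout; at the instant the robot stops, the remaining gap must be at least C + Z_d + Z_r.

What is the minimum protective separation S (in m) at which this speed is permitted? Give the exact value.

S_min = 2767/1000 m = 2.7670 m

braking lasts T_s = (11/5)/1 = 2.2000 s
robot covers v_R·T_r = 2.2000·0.0600 = 0.1320 m before braking
braking distance = 2.2000²/(2·1.0000) = 2.4200 m
human closes 0.0000·2.2600 = 0.0000 m
margins: 0.1200+0.0150+0.0800 = 0.2150 m
S_min ≈ 0.1320+2.4200+0.0000+0.2150  ⇒  S_min = 2767/1000 m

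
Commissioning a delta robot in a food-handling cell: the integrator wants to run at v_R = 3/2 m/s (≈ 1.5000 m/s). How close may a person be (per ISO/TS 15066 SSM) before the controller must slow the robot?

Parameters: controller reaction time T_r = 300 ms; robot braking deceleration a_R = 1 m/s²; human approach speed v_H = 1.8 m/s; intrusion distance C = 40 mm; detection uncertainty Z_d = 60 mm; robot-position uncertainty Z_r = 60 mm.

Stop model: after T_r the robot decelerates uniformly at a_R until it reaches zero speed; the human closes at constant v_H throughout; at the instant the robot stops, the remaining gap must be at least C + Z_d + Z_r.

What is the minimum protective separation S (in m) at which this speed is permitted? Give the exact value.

T_s = v_R/a_R = (3/2)/1 = 1.5000 s
reaction-phase robot travel = 1.5000·0.3000 = 0.4500 m
braking distance = 1.5000²/(2·1.0000) = 1.1250 m
human over T_r+T_s: 1.8000·(0.3000+1.5000) = 3.2400 m
residual clearance needed = 0.0400+0.0600+0.0600 = 0.1600 m
S_min ≈ 0.4500+1.1250+3.2400+0.1600  ⇒  S_min = 199/40 m

S_min = 199/40 m = 4.9750 m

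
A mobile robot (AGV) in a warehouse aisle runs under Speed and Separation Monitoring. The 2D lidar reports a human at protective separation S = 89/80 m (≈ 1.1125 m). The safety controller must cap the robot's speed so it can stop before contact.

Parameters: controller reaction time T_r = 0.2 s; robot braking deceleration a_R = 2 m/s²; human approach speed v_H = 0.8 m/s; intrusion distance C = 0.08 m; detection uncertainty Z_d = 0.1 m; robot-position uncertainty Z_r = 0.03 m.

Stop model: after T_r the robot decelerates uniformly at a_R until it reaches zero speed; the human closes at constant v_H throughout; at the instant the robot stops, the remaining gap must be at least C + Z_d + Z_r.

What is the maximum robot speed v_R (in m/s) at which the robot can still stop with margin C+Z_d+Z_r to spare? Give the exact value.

v_R_max = 9/10 m/s = 0.9000 m/s

at the boundary: (1/4)·v² + (3/5)·v + (-297/400) = 0
  disc = (3/5)² − 4·(1/4)·(-297/400) = 441/400 ; √disc = 21/20
  v_R = (−(3/5) + 21/20) / (2·(1/4)) = 9/10 m/s
check:
braking lasts T_s = (9/10)/2 = 0.4500 s
robot covers v_R·T_r = 0.9000·0.2000 = 0.1800 m before braking
braking distance = 0.9000²/(2·2.0000) = 0.2025 m
human closes 0.8000·0.6500 = 0.5200 m
residual clearance needed = 0.0800+0.1000+0.0300 = 0.2100 m
sum ≈ 0.1800+0.2025+0.5200+0.2100 ≈ 1.1125 m = S ✓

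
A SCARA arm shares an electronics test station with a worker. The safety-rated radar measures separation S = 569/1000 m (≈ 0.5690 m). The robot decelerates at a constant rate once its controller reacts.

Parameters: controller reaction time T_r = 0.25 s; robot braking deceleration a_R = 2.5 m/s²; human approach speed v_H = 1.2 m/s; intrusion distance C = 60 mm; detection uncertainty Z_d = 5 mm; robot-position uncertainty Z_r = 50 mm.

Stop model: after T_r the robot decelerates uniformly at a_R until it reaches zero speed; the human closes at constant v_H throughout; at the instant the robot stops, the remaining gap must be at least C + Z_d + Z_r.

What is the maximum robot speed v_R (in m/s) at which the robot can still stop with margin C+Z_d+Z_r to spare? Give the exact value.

quadratic (1/5)·v² + (73/100)·v + (-77/500) = 0
  disc = (73/100)² − 4·(1/5)·(-77/500) = 6561/10000 ; √disc = 81/100
  v_R = (−(73/100) + 81/100) / (2·(1/5)) = 1/5 m/s
check:
braking lasts T_s = (1/5)/(5/2) = 0.0800 s
robot covers v_R·T_r = 0.2000·0.2500 = 0.0500 m before braking
braking distance = 0.2000²/(2·2.5000) = 0.0080 m
person approaches 1.2000·(0.2500+0.0800) = 0.3960 m
C+Z_d+Z_r = 0.0600+0.0050+0.0500 = 0.1150 m
sum ≈ 0.0500+0.0080+0.3960+0.1150 ≈ 0.5690 m = S ✓

v_R_max = 1/5 m/s = 0.2000 m/s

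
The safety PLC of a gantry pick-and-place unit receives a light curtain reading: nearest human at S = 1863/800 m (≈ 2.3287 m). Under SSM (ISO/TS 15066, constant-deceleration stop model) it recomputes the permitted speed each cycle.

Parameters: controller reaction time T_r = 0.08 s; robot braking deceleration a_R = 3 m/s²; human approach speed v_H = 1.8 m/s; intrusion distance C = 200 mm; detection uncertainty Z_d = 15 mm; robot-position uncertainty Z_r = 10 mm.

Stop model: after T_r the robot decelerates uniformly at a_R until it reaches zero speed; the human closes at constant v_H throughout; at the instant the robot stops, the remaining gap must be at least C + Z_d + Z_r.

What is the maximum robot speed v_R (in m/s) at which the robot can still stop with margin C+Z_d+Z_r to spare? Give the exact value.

collect terms ⇒ (1/6)·v_R² + (17/25)·v_R + (-7839/4000) = 0
  disc = (17/25)² − 4·(1/6)·(-7839/4000) = 17689/10000 ; √disc = 133/100
  v_R = (−(17/25) + 133/100) / (2·(1/6)) = 39/20 m/s
check:
braking lasts T_s = (39/20)/3 = 0.6500 s
robot in T_r: 1.9500·0.0800 = 0.1560 m
robot covers 1.9500·0.6500 − ½·3.0000·0.6500² = 0.6338 m while stopping
human closes 1.8000·0.7300 = 1.3140 m
margins: 0.2000+0.0150+0.0100 = 0.2250 m
sum ≈ 0.1560+0.6338+1.3140+0.2250 ≈ 2.3287 m = S ✓

v_R_max = 39/20 m/s = 1.9500 m/s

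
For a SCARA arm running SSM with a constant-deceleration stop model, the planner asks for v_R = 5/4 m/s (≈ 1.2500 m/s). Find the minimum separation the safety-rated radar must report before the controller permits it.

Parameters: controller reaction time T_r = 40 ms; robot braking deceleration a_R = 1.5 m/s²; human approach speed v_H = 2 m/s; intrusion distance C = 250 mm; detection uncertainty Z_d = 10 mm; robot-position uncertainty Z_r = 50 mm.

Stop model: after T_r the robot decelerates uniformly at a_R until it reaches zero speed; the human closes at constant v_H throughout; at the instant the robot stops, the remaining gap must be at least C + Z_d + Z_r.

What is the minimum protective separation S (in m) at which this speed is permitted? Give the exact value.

S_min = 1051/400 m = 2.6275 m

T_s = v_R/a_R = (5/4)/(3/2) = 0.8333 s
robot in T_r: 1.2500·0.0400 = 0.0500 m
braking distance = 1.2500²/(2·1.5000) = 0.5208 m
human over T_r+T_s: 2.0000·(0.0400+0.8333) = 1.7467 m
C+Z_d+Z_r = 0.2500+0.0100+0.0500 = 0.3100 m
S_min ≈ 0.0500+0.5208+1.7467+0.3100  ⇒  S_min = 1051/400 m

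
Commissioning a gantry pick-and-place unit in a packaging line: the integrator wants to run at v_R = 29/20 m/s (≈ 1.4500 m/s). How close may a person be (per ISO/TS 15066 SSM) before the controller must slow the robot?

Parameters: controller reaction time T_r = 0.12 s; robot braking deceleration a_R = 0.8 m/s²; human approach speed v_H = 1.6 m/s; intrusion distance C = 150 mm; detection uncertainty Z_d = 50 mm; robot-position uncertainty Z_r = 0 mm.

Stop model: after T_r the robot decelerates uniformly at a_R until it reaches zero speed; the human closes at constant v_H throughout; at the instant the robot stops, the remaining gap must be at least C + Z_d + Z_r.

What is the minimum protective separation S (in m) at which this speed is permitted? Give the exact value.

S_min = 76481/16000 m = 4.7801 m

stop time T_s = (29/20)/(4/5) = 1.8125 s
robot in T_r: 1.4500·0.1200 = 0.1740 m
braking distance = 1.4500²/(2·0.8000) = 1.3141 m
person approaches 1.6000·(0.1200+1.8125) = 3.0920 m
residual clearance needed = 0.1500+0.0500+0.0000 = 0.2000 m
S_min ≈ 0.1740+1.3141+3.0920+0.2000  ⇒  S_min = 76481/16000 m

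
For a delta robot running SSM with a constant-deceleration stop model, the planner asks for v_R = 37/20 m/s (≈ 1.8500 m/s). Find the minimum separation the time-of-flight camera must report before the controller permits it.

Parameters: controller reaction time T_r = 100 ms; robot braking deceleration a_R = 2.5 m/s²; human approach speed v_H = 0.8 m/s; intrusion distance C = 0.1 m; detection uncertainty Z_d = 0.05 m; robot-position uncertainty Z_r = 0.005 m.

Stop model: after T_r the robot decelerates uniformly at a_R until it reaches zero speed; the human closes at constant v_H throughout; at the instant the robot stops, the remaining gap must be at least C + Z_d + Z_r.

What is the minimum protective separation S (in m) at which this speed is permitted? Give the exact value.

S_min = 3393/2000 m = 1.6965 m

T_s = v_R/a_R = (37/20)/(5/2) = 0.7400 s
robot in T_r: 1.8500·0.1000 = 0.1850 m
braking distance = 1.8500²/(2·2.5000) = 0.6845 m
person approaches 0.8000·(0.1000+0.7400) = 0.6720 m
margins: 0.1000+0.0500+0.0050 = 0.1550 m
S_min ≈ 0.1850+0.6845+0.6720+0.1550  ⇒  S_min = 3393/2000 m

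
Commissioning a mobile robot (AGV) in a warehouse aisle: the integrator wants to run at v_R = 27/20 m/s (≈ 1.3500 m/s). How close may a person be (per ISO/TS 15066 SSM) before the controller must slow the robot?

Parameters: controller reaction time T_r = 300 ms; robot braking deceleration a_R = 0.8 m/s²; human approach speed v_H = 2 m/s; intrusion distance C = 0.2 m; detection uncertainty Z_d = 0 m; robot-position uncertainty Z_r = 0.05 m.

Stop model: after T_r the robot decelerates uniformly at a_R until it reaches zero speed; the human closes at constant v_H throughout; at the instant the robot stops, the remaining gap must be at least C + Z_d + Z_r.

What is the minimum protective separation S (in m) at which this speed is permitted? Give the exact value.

S_min = 18461/3200 m = 5.7691 m

T_s = v_R/a_R = (27/20)/(4/5) = 1.6875 s
reaction-phase robot travel = 1.3500·0.3000 = 0.4050 m
braking distance = 1.3500²/(2·0.8000) = 1.1391 m
human over T_r+T_s: 2.0000·(0.3000+1.6875) = 3.9750 m
C+Z_d+Z_r = 0.2000+0.0000+0.0500 = 0.2500 m
S_min ≈ 0.4050+1.1391+3.9750+0.2500  ⇒  S_min = 18461/3200 m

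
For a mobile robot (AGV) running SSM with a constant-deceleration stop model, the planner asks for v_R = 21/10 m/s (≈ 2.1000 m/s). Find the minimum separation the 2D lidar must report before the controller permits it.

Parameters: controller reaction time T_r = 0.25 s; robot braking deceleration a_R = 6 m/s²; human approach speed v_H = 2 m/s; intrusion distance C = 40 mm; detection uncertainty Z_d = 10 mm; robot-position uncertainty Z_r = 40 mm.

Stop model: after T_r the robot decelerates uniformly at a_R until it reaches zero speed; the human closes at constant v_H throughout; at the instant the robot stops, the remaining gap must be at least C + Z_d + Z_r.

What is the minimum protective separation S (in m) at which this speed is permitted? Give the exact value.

S_min = 873/400 m = 2.1825 m

braking lasts T_s = (21/10)/6 = 0.3500 s
robot covers v_R·T_r = 2.1000·0.2500 = 0.5250 m before braking
robot under decel: 2.1000²/(2·6.0000) = 0.3675 m
human over T_r+T_s: 2.0000·(0.2500+0.3500) = 1.2000 m
C+Z_d+Z_r = 0.0400+0.0100+0.0400 = 0.0900 m
S_min ≈ 0.5250+0.3675+1.2000+0.0900  ⇒  S_min = 873/400 m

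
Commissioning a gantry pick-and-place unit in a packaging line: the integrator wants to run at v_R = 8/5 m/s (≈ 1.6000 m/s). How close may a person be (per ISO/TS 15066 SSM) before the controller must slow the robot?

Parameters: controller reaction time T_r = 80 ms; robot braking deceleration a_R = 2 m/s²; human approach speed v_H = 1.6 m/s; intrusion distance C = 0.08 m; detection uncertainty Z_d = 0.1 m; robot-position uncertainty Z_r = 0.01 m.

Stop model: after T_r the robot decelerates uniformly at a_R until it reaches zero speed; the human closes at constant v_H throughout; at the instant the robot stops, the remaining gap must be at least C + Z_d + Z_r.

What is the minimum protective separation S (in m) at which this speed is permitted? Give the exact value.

S_min = 1183/500 m = 2.3660 m

stop time T_s = (8/5)/2 = 0.8000 s
robot covers v_R·T_r = 1.6000·0.0800 = 0.1280 m before braking
robot covers 1.6000·0.8000 − ½·2.0000·0.8000² = 0.6400 m while stopping
human over T_r+T_s: 1.6000·(0.0800+0.8000) = 1.4080 m
margins: 0.0800+0.1000+0.0100 = 0.1900 m
S_min ≈ 0.1280+0.6400+1.4080+0.1900  ⇒  S_min = 1183/500 m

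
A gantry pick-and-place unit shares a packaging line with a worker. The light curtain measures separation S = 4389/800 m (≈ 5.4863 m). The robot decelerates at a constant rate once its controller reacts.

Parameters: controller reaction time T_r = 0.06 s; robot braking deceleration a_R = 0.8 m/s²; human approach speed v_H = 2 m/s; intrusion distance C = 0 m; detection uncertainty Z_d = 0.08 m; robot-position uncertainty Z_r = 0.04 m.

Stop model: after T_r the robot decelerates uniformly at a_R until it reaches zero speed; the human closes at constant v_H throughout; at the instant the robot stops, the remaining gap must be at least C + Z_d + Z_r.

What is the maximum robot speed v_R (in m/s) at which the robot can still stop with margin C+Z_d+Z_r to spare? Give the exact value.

v_R_max = 3/2 m/s = 1.5000 m/s

at the boundary: (5/8)·v² + (64/25)·v + (-4197/800) = 0
  disc = (64/25)² − 4·(5/8)·(-4197/800) = 786769/40000 ; √disc = 887/200
  v_R = (−(64/25) + 887/200) / (2·(5/8)) = 3/2 m/s
check:
braking lasts T_s = (3/2)/(4/5) = 1.8750 s
reaction-phase robot travel = 1.5000·0.0600 = 0.0900 m
braking distance = 1.5000²/(2·0.8000) = 1.4062 m
human closes 2.0000·1.9350 = 3.8700 m
C+Z_d+Z_r = 0.0000+0.0800+0.0400 = 0.1200 m
sum ≈ 0.0900+1.4062+3.8700+0.1200 ≈ 5.4863 m = S ✓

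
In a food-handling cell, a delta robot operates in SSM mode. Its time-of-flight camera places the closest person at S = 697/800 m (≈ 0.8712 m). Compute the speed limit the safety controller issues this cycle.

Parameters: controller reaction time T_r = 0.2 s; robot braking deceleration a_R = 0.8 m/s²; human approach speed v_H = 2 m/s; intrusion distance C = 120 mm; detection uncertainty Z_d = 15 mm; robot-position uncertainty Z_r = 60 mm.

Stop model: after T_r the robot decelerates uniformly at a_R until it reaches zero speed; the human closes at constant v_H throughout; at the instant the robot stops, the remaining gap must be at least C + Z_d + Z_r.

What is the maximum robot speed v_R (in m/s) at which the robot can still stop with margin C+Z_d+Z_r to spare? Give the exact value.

quadratic (5/8)·v² + (27/10)·v + (-221/800) = 0
  disc = (27/10)² − 4·(5/8)·(-221/800) = 12769/1600 ; √disc = 113/40
  v_R = (−(27/10) + 113/40) / (2·(5/8)) = 1/10 m/s
check:
T_s = v_R/a_R = (1/10)/(4/5) = 0.1250 s
robot in T_r: 0.1000·0.2000 = 0.0200 m
robot covers 0.1000·0.1250 − ½·0.8000·0.1250² = 0.0063 m while stopping
human over T_r+T_s: 2.0000·(0.2000+0.1250) = 0.6500 m
margins: 0.1200+0.0150+0.0600 = 0.1950 m
sum ≈ 0.0200+0.0063+0.6500+0.1950 ≈ 0.8712 m = S ✓

v_R_max = 1/10 m/s = 0.1000 m/s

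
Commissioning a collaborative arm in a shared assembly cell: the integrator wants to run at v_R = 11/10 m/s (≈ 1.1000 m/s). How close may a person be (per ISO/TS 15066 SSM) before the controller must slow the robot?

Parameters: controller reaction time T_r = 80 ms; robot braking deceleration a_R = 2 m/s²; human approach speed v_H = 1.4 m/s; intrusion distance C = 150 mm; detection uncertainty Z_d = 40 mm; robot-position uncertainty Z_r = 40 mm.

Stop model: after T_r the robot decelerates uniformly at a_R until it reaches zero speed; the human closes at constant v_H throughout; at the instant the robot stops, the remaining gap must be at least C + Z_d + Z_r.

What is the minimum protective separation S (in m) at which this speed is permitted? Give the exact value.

S_min = 601/400 m = 1.5025 m

T_s = v_R/a_R = (11/10)/2 = 0.5500 s
reaction-phase robot travel = 1.1000·0.0800 = 0.0880 m
braking distance = 1.1000²/(2·2.0000) = 0.3025 m
human closes 1.4000·0.6300 = 0.8820 m
residual clearance needed = 0.1500+0.0400+0.0400 = 0.2300 m
S_min ≈ 0.0880+0.3025+0.8820+0.2300  ⇒  S_min = 601/400 m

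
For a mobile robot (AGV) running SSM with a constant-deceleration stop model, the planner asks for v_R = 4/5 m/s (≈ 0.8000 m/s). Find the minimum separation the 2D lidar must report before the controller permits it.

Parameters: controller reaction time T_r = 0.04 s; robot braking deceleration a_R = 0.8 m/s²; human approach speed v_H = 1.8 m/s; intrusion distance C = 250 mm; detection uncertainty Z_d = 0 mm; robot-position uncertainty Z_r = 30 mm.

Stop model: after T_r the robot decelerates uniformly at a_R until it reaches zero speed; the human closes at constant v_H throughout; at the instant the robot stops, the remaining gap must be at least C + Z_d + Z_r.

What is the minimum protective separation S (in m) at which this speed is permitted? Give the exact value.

T_s = v_R/a_R = (4/5)/(4/5) = 1.0000 s
robot covers v_R·T_r = 0.8000·0.0400 = 0.0320 m before braking
braking distance = 0.8000²/(2·0.8000) = 0.4000 m
human closes 1.8000·1.0400 = 1.8720 m
residual clearance needed = 0.2500+0.0000+0.0300 = 0.2800 m
S_min ≈ 0.0320+0.4000+1.8720+0.2800  ⇒  S_min = 323/125 m

S_min = 323/125 m = 2.5840 m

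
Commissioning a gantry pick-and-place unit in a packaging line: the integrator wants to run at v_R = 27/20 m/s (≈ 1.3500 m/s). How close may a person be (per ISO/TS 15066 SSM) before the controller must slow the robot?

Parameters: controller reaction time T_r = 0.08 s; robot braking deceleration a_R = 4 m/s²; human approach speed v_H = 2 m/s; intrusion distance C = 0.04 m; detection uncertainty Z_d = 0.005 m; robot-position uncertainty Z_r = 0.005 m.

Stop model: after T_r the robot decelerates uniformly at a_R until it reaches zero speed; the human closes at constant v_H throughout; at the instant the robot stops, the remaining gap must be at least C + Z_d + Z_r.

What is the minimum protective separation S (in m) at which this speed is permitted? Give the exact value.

stop time T_s = (27/20)/4 = 0.3375 s
robot in T_r: 1.3500·0.0800 = 0.1080 m
braking distance = 1.3500²/(2·4.0000) = 0.2278 m
person approaches 2.0000·(0.0800+0.3375) = 0.8350 m
C+Z_d+Z_r = 0.0400+0.0050+0.0050 = 0.0500 m
S_min ≈ 0.1080+0.2278+0.8350+0.0500  ⇒  S_min = 19533/16000 m

S_min = 19533/16000 m = 1.2208 m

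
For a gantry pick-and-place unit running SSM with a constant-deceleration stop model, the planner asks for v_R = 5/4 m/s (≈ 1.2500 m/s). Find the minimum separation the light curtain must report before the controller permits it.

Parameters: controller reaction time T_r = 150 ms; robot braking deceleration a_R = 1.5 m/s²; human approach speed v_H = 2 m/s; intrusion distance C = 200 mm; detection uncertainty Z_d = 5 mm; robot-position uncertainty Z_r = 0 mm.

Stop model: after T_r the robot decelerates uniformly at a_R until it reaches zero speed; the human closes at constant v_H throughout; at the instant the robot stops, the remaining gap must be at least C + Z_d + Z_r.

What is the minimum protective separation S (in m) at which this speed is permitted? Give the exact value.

S_min = 72/25 m = 2.8800 m

T_s = v_R/a_R = (5/4)/(3/2) = 0.8333 s
robot covers v_R·T_r = 1.2500·0.1500 = 0.1875 m before braking
braking distance = 1.2500²/(2·1.5000) = 0.5208 m
human over T_r+T_s: 2.0000·(0.1500+0.8333) = 1.9667 m
margins: 0.2000+0.0050+0.0000 = 0.2050 m
S_min ≈ 0.1875+0.5208+1.9667+0.2050  ⇒  S_min = 72/25 m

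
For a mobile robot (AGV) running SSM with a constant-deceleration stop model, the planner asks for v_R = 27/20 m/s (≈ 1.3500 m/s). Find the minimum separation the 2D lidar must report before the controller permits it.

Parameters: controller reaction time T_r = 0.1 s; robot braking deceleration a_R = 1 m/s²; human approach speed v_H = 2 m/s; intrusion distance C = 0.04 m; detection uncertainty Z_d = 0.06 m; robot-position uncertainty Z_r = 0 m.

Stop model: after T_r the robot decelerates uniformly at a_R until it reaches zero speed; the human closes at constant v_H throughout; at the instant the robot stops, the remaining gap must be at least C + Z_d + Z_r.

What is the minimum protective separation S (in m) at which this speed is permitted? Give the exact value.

braking lasts T_s = (27/20)/1 = 1.3500 s
robot covers v_R·T_r = 1.3500·0.1000 = 0.1350 m before braking
braking distance = 1.3500²/(2·1.0000) = 0.9113 m
person approaches 2.0000·(0.1000+1.3500) = 2.9000 m
C+Z_d+Z_r = 0.0400+0.0600+0.0000 = 0.1000 m
S_min ≈ 0.1350+0.9113+2.9000+0.1000  ⇒  S_min = 3237/800 m

S_min = 3237/800 m = 4.0462 m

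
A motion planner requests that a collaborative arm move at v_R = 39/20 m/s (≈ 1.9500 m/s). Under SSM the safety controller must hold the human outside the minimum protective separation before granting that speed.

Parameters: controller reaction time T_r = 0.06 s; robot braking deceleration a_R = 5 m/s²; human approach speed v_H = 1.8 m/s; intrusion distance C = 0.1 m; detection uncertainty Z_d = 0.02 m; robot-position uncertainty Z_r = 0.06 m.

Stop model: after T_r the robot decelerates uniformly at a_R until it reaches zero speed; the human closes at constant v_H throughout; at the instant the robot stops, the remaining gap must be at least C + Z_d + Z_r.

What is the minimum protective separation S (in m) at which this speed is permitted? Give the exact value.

S_min = 5949/4000 m = 1.4872 m

T_s = v_R/a_R = (39/20)/5 = 0.3900 s
robot in T_r: 1.9500·0.0600 = 0.1170 m
robot under decel: 1.9500²/(2·5.0000) = 0.3802 m
human closes 1.8000·0.4500 = 0.8100 m
residual clearance needed = 0.1000+0.0200+0.0600 = 0.1800 m
S_min ≈ 0.1170+0.3802+0.8100+0.1800  ⇒  S_min = 5949/4000 m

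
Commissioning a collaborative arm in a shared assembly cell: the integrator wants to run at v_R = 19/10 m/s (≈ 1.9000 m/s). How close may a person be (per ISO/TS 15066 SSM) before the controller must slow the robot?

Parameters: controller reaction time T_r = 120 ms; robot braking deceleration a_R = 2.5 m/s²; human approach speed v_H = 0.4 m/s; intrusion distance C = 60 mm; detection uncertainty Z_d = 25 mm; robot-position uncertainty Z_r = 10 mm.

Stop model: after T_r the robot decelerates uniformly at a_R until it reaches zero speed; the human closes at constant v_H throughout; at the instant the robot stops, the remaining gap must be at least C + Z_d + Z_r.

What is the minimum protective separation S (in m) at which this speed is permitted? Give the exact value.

stop time T_s = (19/10)/(5/2) = 0.7600 s
robot covers v_R·T_r = 1.9000·0.1200 = 0.2280 m before braking
robot under decel: 1.9000²/(2·2.5000) = 0.7220 m
person approaches 0.4000·(0.1200+0.7600) = 0.3520 m
margins: 0.0600+0.0250+0.0100 = 0.0950 m
S_min ≈ 0.2280+0.7220+0.3520+0.0950  ⇒  S_min = 1397/1000 m

S_min = 1397/1000 m = 1.3970 m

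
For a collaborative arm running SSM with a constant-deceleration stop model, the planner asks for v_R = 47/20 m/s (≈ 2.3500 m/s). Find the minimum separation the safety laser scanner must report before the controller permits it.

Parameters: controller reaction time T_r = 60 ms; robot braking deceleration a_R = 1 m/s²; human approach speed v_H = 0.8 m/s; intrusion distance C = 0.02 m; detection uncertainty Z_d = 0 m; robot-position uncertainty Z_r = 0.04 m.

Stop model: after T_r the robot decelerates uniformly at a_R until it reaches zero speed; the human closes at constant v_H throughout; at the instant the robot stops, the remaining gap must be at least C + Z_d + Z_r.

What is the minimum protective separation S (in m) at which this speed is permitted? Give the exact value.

S_min = 19561/4000 m = 4.8902 m

T_s = v_R/a_R = (47/20)/1 = 2.3500 s
robot covers v_R·T_r = 2.3500·0.0600 = 0.1410 m before braking
robot covers 2.3500·2.3500 − ½·1.0000·2.3500² = 2.7612 m while stopping
human closes 0.8000·2.4100 = 1.9280 m
margins: 0.0200+0.0000+0.0400 = 0.0600 m
S_min ≈ 0.1410+2.7612+1.9280+0.0600  ⇒  S_min = 19561/4000 m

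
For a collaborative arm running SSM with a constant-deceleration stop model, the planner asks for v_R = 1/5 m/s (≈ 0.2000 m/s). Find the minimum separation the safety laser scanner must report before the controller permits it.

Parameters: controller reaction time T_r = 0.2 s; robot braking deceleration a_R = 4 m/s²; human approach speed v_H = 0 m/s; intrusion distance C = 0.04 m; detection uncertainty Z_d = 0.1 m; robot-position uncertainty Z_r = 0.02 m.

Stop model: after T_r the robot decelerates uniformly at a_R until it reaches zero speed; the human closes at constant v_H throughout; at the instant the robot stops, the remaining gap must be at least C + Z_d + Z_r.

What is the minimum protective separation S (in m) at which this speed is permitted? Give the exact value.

T_s = v_R/a_R = (1/5)/4 = 0.0500 s
reaction-phase robot travel = 0.2000·0.2000 = 0.0400 m
braking distance = 0.2000²/(2·4.0000) = 0.0050 m
human closes 0.0000·0.2500 = 0.0000 m
residual clearance needed = 0.0400+0.1000+0.0200 = 0.1600 m
S_min ≈ 0.0400+0.0050+0.0000+0.1600  ⇒  S_min = 41/200 m

S_min = 41/200 m = 0.2050 m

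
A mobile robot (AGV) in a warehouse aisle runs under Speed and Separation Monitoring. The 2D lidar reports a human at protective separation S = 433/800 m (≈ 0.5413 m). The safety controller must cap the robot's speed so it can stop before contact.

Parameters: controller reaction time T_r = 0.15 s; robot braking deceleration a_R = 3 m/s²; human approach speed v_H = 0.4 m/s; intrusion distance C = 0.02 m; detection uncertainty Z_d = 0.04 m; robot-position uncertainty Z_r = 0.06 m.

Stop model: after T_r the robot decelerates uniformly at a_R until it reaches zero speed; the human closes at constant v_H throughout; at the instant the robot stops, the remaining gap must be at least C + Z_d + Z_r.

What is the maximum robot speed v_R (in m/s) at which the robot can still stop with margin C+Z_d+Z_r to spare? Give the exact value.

at the boundary: (1/6)·v² + (17/60)·v + (-289/800) = 0
  disc = (17/60)² − 4·(1/6)·(-289/800) = 289/900 ; √disc = 17/30
  v_R = (−(17/60) + 17/30) / (2·(1/6)) = 17/20 m/s
check:
T_s = v_R/a_R = (17/20)/3 = 0.2833 s
robot covers v_R·T_r = 0.8500·0.1500 = 0.1275 m before braking
robot covers 0.8500·0.2833 − ½·3.0000·0.2833² = 0.1204 m while stopping
human closes 0.4000·0.4333 = 0.1733 m
C+Z_d+Z_r = 0.0200+0.0400+0.0600 = 0.1200 m
sum ≈ 0.1275+0.1204+0.1733+0.1200 ≈ 0.5413 m = S ✓

v_R_max = 17/20 m/s = 0.8500 m/s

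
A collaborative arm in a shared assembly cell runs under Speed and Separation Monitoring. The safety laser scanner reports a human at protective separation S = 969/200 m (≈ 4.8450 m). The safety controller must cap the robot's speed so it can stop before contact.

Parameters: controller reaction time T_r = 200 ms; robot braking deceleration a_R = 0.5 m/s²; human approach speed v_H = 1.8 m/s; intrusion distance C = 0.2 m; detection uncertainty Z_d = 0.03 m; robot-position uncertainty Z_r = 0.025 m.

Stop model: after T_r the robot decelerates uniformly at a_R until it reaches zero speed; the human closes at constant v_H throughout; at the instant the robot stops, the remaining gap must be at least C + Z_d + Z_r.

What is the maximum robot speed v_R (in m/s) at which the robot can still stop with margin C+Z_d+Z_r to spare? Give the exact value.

at the boundary: (1)·v² + (19/5)·v + (-423/100) = 0
  disc = (19/5)² − 4·(1)·(-423/100) = 784/25 ; √disc = 28/5
  v_R = (−(19/5) + 28/5) / (2·(1)) = 9/10 m/s
check:
stop time T_s = (9/10)/(1/2) = 1.8000 s
reaction-phase robot travel = 0.9000·0.2000 = 0.1800 m
robot under decel: 0.9000²/(2·0.5000) = 0.8100 m
person approaches 1.8000·(0.2000+1.8000) = 3.6000 m
margins: 0.2000+0.0300+0.0250 = 0.2550 m
sum ≈ 0.1800+0.8100+3.6000+0.2550 ≈ 4.8450 m = S ✓

v_R_max = 9/10 m/s = 0.9000 m/s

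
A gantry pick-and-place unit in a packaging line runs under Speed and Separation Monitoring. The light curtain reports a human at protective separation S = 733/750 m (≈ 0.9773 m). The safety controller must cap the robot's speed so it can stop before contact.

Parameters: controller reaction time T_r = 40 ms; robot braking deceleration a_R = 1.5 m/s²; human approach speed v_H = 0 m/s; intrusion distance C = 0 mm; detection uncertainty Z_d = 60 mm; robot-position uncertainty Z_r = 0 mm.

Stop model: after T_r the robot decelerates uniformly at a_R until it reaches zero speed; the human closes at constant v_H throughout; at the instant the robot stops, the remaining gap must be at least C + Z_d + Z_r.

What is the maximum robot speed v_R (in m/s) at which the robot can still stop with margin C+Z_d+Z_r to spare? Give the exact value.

v_R_max = 8/5 m/s = 1.6000 m/s

quadratic (1/3)·v² + (1/25)·v + (-344/375) = 0
  disc = (1/25)² − 4·(1/3)·(-344/375) = 6889/5625 ; √disc = 83/75
  v_R = (−(1/25) + 83/75) / (2·(1/3)) = 8/5 m/s
check:
braking lasts T_s = (8/5)/(3/2) = 1.0667 s
reaction-phase robot travel = 1.6000·0.0400 = 0.0640 m
robot covers 1.6000·1.0667 − ½·1.5000·1.0667² = 0.8533 m while stopping
human over T_r+T_s: 0.0000·(0.0400+1.0667) = 0.0000 m
residual clearance needed = 0.0000+0.0600+0.0000 = 0.0600 m
sum ≈ 0.0640+0.8533+0.0000+0.0600 ≈ 0.9773 m = S ✓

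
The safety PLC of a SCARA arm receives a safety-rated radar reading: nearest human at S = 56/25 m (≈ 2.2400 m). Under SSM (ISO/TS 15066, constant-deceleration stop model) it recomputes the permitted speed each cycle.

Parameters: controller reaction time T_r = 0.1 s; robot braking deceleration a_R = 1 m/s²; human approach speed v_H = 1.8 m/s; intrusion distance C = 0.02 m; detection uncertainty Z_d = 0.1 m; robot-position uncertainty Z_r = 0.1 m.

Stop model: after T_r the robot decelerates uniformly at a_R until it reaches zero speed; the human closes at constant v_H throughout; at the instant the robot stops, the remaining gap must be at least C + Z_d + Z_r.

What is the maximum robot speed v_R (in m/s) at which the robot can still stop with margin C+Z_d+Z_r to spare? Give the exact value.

collect terms ⇒ (1/2)·v_R² + (19/10)·v_R + (-46/25) = 0
  disc = (19/10)² − 4·(1/2)·(-46/25) = 729/100 ; √disc = 27/10
  v_R = (−(19/10) + 27/10) / (2·(1/2)) = 4/5 m/s
check:
braking lasts T_s = (4/5)/1 = 0.8000 s
reaction-phase robot travel = 0.8000·0.1000 = 0.0800 m
braking distance = 0.8000²/(2·1.0000) = 0.3200 m
person approaches 1.8000·(0.1000+0.8000) = 1.6200 m
residual clearance needed = 0.0200+0.1000+0.1000 = 0.2200 m
sum ≈ 0.0800+0.3200+1.6200+0.2200 ≈ 2.2400 m = S ✓

v_R_max = 4/5 m/s = 0.8000 m/s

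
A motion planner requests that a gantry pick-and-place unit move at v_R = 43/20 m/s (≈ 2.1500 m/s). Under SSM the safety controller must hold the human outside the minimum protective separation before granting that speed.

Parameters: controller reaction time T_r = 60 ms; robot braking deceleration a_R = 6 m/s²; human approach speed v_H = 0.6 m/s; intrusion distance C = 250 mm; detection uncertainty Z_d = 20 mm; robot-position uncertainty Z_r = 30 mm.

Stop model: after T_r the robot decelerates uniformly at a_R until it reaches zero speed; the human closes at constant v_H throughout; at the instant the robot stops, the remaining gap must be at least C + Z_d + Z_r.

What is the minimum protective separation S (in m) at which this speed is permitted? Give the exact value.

S_min = 5113/4800 m = 1.0652 m

T_s = v_R/a_R = (43/20)/6 = 0.3583 s
robot covers v_R·T_r = 2.1500·0.0600 = 0.1290 m before braking
robot covers 2.1500·0.3583 − ½·6.0000·0.3583² = 0.3852 m while stopping
human closes 0.6000·0.4183 = 0.2510 m
margins: 0.2500+0.0200+0.0300 = 0.3000 m
S_min ≈ 0.1290+0.3852+0.2510+0.3000  ⇒  S_min = 5113/4800 m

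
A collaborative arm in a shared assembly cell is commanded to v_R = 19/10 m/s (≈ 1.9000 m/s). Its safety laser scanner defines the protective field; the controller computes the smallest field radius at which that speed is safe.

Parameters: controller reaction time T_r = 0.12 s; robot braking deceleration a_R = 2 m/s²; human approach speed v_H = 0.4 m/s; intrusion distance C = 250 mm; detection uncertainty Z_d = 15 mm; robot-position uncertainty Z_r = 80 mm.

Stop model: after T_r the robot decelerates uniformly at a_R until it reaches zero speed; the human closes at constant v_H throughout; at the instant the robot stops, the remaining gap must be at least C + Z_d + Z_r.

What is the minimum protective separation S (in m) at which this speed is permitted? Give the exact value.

S_min = 3807/2000 m = 1.9035 m

braking lasts T_s = (19/10)/2 = 0.9500 s
reaction-phase robot travel = 1.9000·0.1200 = 0.2280 m
braking distance = 1.9000²/(2·2.0000) = 0.9025 m
person approaches 0.4000·(0.1200+0.9500) = 0.4280 m
residual clearance needed = 0.2500+0.0150+0.0800 = 0.3450 m
S_min ≈ 0.2280+0.9025+0.4280+0.3450  ⇒  S_min = 3807/2000 m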